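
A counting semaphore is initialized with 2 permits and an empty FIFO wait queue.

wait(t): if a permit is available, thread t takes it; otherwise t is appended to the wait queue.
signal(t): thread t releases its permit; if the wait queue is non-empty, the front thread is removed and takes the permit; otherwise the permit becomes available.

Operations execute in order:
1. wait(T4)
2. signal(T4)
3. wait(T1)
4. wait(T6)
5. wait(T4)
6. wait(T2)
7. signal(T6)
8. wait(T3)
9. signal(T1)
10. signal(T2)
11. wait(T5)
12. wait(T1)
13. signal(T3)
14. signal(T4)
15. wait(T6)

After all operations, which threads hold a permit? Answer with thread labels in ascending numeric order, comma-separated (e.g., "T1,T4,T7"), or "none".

Step 1: wait(T4) -> count=1 queue=[] holders={T4}
Step 2: signal(T4) -> count=2 queue=[] holders={none}
Step 3: wait(T1) -> count=1 queue=[] holders={T1}
Step 4: wait(T6) -> count=0 queue=[] holders={T1,T6}
Step 5: wait(T4) -> count=0 queue=[T4] holders={T1,T6}
Step 6: wait(T2) -> count=0 queue=[T4,T2] holders={T1,T6}
Step 7: signal(T6) -> count=0 queue=[T2] holders={T1,T4}
Step 8: wait(T3) -> count=0 queue=[T2,T3] holders={T1,T4}
Step 9: signal(T1) -> count=0 queue=[T3] holders={T2,T4}
Step 10: signal(T2) -> count=0 queue=[] holders={T3,T4}
Step 11: wait(T5) -> count=0 queue=[T5] holders={T3,T4}
Step 12: wait(T1) -> count=0 queue=[T5,T1] holders={T3,T4}
Step 13: signal(T3) -> count=0 queue=[T1] holders={T4,T5}
Step 14: signal(T4) -> count=0 queue=[] holders={T1,T5}
Step 15: wait(T6) -> count=0 queue=[T6] holders={T1,T5}
Final holders: T1,T5

Answer: T1,T5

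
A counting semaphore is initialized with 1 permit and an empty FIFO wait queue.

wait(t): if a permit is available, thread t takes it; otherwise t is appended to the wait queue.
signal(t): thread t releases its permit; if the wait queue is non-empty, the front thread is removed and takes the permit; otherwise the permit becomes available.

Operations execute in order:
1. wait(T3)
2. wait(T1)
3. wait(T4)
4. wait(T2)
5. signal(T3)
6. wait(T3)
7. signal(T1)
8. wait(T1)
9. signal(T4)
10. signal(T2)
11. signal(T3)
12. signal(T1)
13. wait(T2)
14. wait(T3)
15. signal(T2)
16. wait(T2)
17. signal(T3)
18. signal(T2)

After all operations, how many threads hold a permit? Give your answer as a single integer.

Answer: 0

Derivation:
Step 1: wait(T3) -> count=0 queue=[] holders={T3}
Step 2: wait(T1) -> count=0 queue=[T1] holders={T3}
Step 3: wait(T4) -> count=0 queue=[T1,T4] holders={T3}
Step 4: wait(T2) -> count=0 queue=[T1,T4,T2] holders={T3}
Step 5: signal(T3) -> count=0 queue=[T4,T2] holders={T1}
Step 6: wait(T3) -> count=0 queue=[T4,T2,T3] holders={T1}
Step 7: signal(T1) -> count=0 queue=[T2,T3] holders={T4}
Step 8: wait(T1) -> count=0 queue=[T2,T3,T1] holders={T4}
Step 9: signal(T4) -> count=0 queue=[T3,T1] holders={T2}
Step 10: signal(T2) -> count=0 queue=[T1] holders={T3}
Step 11: signal(T3) -> count=0 queue=[] holders={T1}
Step 12: signal(T1) -> count=1 queue=[] holders={none}
Step 13: wait(T2) -> count=0 queue=[] holders={T2}
Step 14: wait(T3) -> count=0 queue=[T3] holders={T2}
Step 15: signal(T2) -> count=0 queue=[] holders={T3}
Step 16: wait(T2) -> count=0 queue=[T2] holders={T3}
Step 17: signal(T3) -> count=0 queue=[] holders={T2}
Step 18: signal(T2) -> count=1 queue=[] holders={none}
Final holders: {none} -> 0 thread(s)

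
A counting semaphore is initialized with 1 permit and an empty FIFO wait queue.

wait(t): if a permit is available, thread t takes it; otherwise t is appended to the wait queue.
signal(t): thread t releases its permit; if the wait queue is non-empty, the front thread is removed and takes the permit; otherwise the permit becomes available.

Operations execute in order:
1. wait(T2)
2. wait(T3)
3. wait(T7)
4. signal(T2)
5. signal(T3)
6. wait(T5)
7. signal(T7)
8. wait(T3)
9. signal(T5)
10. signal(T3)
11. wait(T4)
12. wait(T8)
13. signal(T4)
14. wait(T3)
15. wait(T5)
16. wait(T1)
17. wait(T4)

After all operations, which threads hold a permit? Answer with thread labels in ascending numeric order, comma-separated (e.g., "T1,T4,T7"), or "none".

Answer: T8

Derivation:
Step 1: wait(T2) -> count=0 queue=[] holders={T2}
Step 2: wait(T3) -> count=0 queue=[T3] holders={T2}
Step 3: wait(T7) -> count=0 queue=[T3,T7] holders={T2}
Step 4: signal(T2) -> count=0 queue=[T7] holders={T3}
Step 5: signal(T3) -> count=0 queue=[] holders={T7}
Step 6: wait(T5) -> count=0 queue=[T5] holders={T7}
Step 7: signal(T7) -> count=0 queue=[] holders={T5}
Step 8: wait(T3) -> count=0 queue=[T3] holders={T5}
Step 9: signal(T5) -> count=0 queue=[] holders={T3}
Step 10: signal(T3) -> count=1 queue=[] holders={none}
Step 11: wait(T4) -> count=0 queue=[] holders={T4}
Step 12: wait(T8) -> count=0 queue=[T8] holders={T4}
Step 13: signal(T4) -> count=0 queue=[] holders={T8}
Step 14: wait(T3) -> count=0 queue=[T3] holders={T8}
Step 15: wait(T5) -> count=0 queue=[T3,T5] holders={T8}
Step 16: wait(T1) -> count=0 queue=[T3,T5,T1] holders={T8}
Step 17: wait(T4) -> count=0 queue=[T3,T5,T1,T4] holders={T8}
Final holders: T8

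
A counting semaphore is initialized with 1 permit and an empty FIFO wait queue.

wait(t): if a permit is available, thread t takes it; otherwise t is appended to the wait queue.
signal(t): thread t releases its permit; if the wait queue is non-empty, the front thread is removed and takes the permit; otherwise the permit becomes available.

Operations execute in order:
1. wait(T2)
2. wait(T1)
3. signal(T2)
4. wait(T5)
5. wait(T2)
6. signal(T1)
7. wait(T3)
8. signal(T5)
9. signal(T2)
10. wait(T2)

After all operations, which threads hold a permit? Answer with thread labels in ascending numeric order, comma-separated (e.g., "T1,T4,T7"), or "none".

Step 1: wait(T2) -> count=0 queue=[] holders={T2}
Step 2: wait(T1) -> count=0 queue=[T1] holders={T2}
Step 3: signal(T2) -> count=0 queue=[] holders={T1}
Step 4: wait(T5) -> count=0 queue=[T5] holders={T1}
Step 5: wait(T2) -> count=0 queue=[T5,T2] holders={T1}
Step 6: signal(T1) -> count=0 queue=[T2] holders={T5}
Step 7: wait(T3) -> count=0 queue=[T2,T3] holders={T5}
Step 8: signal(T5) -> count=0 queue=[T3] holders={T2}
Step 9: signal(T2) -> count=0 queue=[] holders={T3}
Step 10: wait(T2) -> count=0 queue=[T2] holders={T3}
Final holders: T3

Answer: T3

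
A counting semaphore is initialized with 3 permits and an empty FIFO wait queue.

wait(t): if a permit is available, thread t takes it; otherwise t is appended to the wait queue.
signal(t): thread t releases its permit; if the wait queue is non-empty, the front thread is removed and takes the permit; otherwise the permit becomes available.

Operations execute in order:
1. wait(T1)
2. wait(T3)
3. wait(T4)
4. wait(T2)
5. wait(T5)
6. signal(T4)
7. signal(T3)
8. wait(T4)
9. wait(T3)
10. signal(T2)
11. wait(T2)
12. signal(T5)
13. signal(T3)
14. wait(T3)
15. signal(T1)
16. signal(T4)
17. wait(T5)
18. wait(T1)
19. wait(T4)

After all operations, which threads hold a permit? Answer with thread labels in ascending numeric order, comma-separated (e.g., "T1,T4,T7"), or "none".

Step 1: wait(T1) -> count=2 queue=[] holders={T1}
Step 2: wait(T3) -> count=1 queue=[] holders={T1,T3}
Step 3: wait(T4) -> count=0 queue=[] holders={T1,T3,T4}
Step 4: wait(T2) -> count=0 queue=[T2] holders={T1,T3,T4}
Step 5: wait(T5) -> count=0 queue=[T2,T5] holders={T1,T3,T4}
Step 6: signal(T4) -> count=0 queue=[T5] holders={T1,T2,T3}
Step 7: signal(T3) -> count=0 queue=[] holders={T1,T2,T5}
Step 8: wait(T4) -> count=0 queue=[T4] holders={T1,T2,T5}
Step 9: wait(T3) -> count=0 queue=[T4,T3] holders={T1,T2,T5}
Step 10: signal(T2) -> count=0 queue=[T3] holders={T1,T4,T5}
Step 11: wait(T2) -> count=0 queue=[T3,T2] holders={T1,T4,T5}
Step 12: signal(T5) -> count=0 queue=[T2] holders={T1,T3,T4}
Step 13: signal(T3) -> count=0 queue=[] holders={T1,T2,T4}
Step 14: wait(T3) -> count=0 queue=[T3] holders={T1,T2,T4}
Step 15: signal(T1) -> count=0 queue=[] holders={T2,T3,T4}
Step 16: signal(T4) -> count=1 queue=[] holders={T2,T3}
Step 17: wait(T5) -> count=0 queue=[] holders={T2,T3,T5}
Step 18: wait(T1) -> count=0 queue=[T1] holders={T2,T3,T5}
Step 19: wait(T4) -> count=0 queue=[T1,T4] holders={T2,T3,T5}
Final holders: T2,T3,T5

Answer: T2,T3,T5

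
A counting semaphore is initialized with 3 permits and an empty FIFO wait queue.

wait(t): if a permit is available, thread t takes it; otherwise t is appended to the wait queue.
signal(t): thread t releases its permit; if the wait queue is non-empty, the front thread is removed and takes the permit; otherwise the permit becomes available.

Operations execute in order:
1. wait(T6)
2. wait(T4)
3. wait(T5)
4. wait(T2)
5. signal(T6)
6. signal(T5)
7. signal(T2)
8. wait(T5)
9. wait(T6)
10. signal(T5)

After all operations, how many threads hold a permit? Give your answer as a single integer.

Step 1: wait(T6) -> count=2 queue=[] holders={T6}
Step 2: wait(T4) -> count=1 queue=[] holders={T4,T6}
Step 3: wait(T5) -> count=0 queue=[] holders={T4,T5,T6}
Step 4: wait(T2) -> count=0 queue=[T2] holders={T4,T5,T6}
Step 5: signal(T6) -> count=0 queue=[] holders={T2,T4,T5}
Step 6: signal(T5) -> count=1 queue=[] holders={T2,T4}
Step 7: signal(T2) -> count=2 queue=[] holders={T4}
Step 8: wait(T5) -> count=1 queue=[] holders={T4,T5}
Step 9: wait(T6) -> count=0 queue=[] holders={T4,T5,T6}
Step 10: signal(T5) -> count=1 queue=[] holders={T4,T6}
Final holders: {T4,T6} -> 2 thread(s)

Answer: 2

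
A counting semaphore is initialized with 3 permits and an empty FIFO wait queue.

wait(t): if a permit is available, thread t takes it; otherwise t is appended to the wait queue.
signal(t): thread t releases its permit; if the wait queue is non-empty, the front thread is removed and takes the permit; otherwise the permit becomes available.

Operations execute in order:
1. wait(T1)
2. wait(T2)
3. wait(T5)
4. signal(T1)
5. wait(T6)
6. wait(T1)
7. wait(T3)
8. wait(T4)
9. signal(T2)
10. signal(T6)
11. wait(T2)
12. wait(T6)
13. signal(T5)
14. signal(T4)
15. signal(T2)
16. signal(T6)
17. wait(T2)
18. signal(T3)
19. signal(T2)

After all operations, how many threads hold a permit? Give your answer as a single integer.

Answer: 1

Derivation:
Step 1: wait(T1) -> count=2 queue=[] holders={T1}
Step 2: wait(T2) -> count=1 queue=[] holders={T1,T2}
Step 3: wait(T5) -> count=0 queue=[] holders={T1,T2,T5}
Step 4: signal(T1) -> count=1 queue=[] holders={T2,T5}
Step 5: wait(T6) -> count=0 queue=[] holders={T2,T5,T6}
Step 6: wait(T1) -> count=0 queue=[T1] holders={T2,T5,T6}
Step 7: wait(T3) -> count=0 queue=[T1,T3] holders={T2,T5,T6}
Step 8: wait(T4) -> count=0 queue=[T1,T3,T4] holders={T2,T5,T6}
Step 9: signal(T2) -> count=0 queue=[T3,T4] holders={T1,T5,T6}
Step 10: signal(T6) -> count=0 queue=[T4] holders={T1,T3,T5}
Step 11: wait(T2) -> count=0 queue=[T4,T2] holders={T1,T3,T5}
Step 12: wait(T6) -> count=0 queue=[T4,T2,T6] holders={T1,T3,T5}
Step 13: signal(T5) -> count=0 queue=[T2,T6] holders={T1,T3,T4}
Step 14: signal(T4) -> count=0 queue=[T6] holders={T1,T2,T3}
Step 15: signal(T2) -> count=0 queue=[] holders={T1,T3,T6}
Step 16: signal(T6) -> count=1 queue=[] holders={T1,T3}
Step 17: wait(T2) -> count=0 queue=[] holders={T1,T2,T3}
Step 18: signal(T3) -> count=1 queue=[] holders={T1,T2}
Step 19: signal(T2) -> count=2 queue=[] holders={T1}
Final holders: {T1} -> 1 thread(s)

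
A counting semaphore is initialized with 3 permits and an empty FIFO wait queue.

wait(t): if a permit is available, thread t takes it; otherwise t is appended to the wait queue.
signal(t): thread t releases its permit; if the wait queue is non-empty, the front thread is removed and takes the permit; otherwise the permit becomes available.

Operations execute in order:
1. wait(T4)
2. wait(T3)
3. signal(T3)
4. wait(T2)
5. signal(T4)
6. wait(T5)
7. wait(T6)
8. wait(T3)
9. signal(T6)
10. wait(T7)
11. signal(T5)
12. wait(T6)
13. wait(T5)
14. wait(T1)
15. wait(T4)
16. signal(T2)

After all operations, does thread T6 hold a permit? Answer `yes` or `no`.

Answer: yes

Derivation:
Step 1: wait(T4) -> count=2 queue=[] holders={T4}
Step 2: wait(T3) -> count=1 queue=[] holders={T3,T4}
Step 3: signal(T3) -> count=2 queue=[] holders={T4}
Step 4: wait(T2) -> count=1 queue=[] holders={T2,T4}
Step 5: signal(T4) -> count=2 queue=[] holders={T2}
Step 6: wait(T5) -> count=1 queue=[] holders={T2,T5}
Step 7: wait(T6) -> count=0 queue=[] holders={T2,T5,T6}
Step 8: wait(T3) -> count=0 queue=[T3] holders={T2,T5,T6}
Step 9: signal(T6) -> count=0 queue=[] holders={T2,T3,T5}
Step 10: wait(T7) -> count=0 queue=[T7] holders={T2,T3,T5}
Step 11: signal(T5) -> count=0 queue=[] holders={T2,T3,T7}
Step 12: wait(T6) -> count=0 queue=[T6] holders={T2,T3,T7}
Step 13: wait(T5) -> count=0 queue=[T6,T5] holders={T2,T3,T7}
Step 14: wait(T1) -> count=0 queue=[T6,T5,T1] holders={T2,T3,T7}
Step 15: wait(T4) -> count=0 queue=[T6,T5,T1,T4] holders={T2,T3,T7}
Step 16: signal(T2) -> count=0 queue=[T5,T1,T4] holders={T3,T6,T7}
Final holders: {T3,T6,T7} -> T6 in holders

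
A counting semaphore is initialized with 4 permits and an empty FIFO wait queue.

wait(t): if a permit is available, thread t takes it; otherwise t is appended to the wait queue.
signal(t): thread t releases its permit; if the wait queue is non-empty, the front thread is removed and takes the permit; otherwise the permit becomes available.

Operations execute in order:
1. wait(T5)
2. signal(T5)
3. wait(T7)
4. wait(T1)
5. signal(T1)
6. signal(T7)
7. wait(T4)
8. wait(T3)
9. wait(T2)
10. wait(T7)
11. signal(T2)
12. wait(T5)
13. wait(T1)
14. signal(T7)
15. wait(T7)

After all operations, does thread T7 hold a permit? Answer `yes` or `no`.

Step 1: wait(T5) -> count=3 queue=[] holders={T5}
Step 2: signal(T5) -> count=4 queue=[] holders={none}
Step 3: wait(T7) -> count=3 queue=[] holders={T7}
Step 4: wait(T1) -> count=2 queue=[] holders={T1,T7}
Step 5: signal(T1) -> count=3 queue=[] holders={T7}
Step 6: signal(T7) -> count=4 queue=[] holders={none}
Step 7: wait(T4) -> count=3 queue=[] holders={T4}
Step 8: wait(T3) -> count=2 queue=[] holders={T3,T4}
Step 9: wait(T2) -> count=1 queue=[] holders={T2,T3,T4}
Step 10: wait(T7) -> count=0 queue=[] holders={T2,T3,T4,T7}
Step 11: signal(T2) -> count=1 queue=[] holders={T3,T4,T7}
Step 12: wait(T5) -> count=0 queue=[] holders={T3,T4,T5,T7}
Step 13: wait(T1) -> count=0 queue=[T1] holders={T3,T4,T5,T7}
Step 14: signal(T7) -> count=0 queue=[] holders={T1,T3,T4,T5}
Step 15: wait(T7) -> count=0 queue=[T7] holders={T1,T3,T4,T5}
Final holders: {T1,T3,T4,T5} -> T7 not in holders

Answer: no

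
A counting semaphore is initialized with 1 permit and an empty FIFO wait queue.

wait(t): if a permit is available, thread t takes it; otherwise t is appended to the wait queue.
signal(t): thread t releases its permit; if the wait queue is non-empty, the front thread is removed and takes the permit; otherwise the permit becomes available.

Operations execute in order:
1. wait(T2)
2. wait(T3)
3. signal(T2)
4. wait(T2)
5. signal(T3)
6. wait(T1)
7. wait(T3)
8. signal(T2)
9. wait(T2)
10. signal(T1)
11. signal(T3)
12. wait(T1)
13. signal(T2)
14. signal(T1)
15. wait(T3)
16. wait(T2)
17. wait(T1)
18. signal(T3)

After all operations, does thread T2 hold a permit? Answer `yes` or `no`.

Answer: yes

Derivation:
Step 1: wait(T2) -> count=0 queue=[] holders={T2}
Step 2: wait(T3) -> count=0 queue=[T3] holders={T2}
Step 3: signal(T2) -> count=0 queue=[] holders={T3}
Step 4: wait(T2) -> count=0 queue=[T2] holders={T3}
Step 5: signal(T3) -> count=0 queue=[] holders={T2}
Step 6: wait(T1) -> count=0 queue=[T1] holders={T2}
Step 7: wait(T3) -> count=0 queue=[T1,T3] holders={T2}
Step 8: signal(T2) -> count=0 queue=[T3] holders={T1}
Step 9: wait(T2) -> count=0 queue=[T3,T2] holders={T1}
Step 10: signal(T1) -> count=0 queue=[T2] holders={T3}
Step 11: signal(T3) -> count=0 queue=[] holders={T2}
Step 12: wait(T1) -> count=0 queue=[T1] holders={T2}
Step 13: signal(T2) -> count=0 queue=[] holders={T1}
Step 14: signal(T1) -> count=1 queue=[] holders={none}
Step 15: wait(T3) -> count=0 queue=[] holders={T3}
Step 16: wait(T2) -> count=0 queue=[T2] holders={T3}
Step 17: wait(T1) -> count=0 queue=[T2,T1] holders={T3}
Step 18: signal(T3) -> count=0 queue=[T1] holders={T2}
Final holders: {T2} -> T2 in holders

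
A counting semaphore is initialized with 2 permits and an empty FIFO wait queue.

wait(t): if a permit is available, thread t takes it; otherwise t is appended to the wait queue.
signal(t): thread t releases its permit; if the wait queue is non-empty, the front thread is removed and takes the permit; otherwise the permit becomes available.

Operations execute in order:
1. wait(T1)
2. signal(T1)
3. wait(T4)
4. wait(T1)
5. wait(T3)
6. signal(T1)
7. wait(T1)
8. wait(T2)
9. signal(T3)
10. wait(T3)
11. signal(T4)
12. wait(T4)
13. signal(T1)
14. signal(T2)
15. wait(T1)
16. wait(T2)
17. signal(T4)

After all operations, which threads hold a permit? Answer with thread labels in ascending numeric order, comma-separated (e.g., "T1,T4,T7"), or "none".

Step 1: wait(T1) -> count=1 queue=[] holders={T1}
Step 2: signal(T1) -> count=2 queue=[] holders={none}
Step 3: wait(T4) -> count=1 queue=[] holders={T4}
Step 4: wait(T1) -> count=0 queue=[] holders={T1,T4}
Step 5: wait(T3) -> count=0 queue=[T3] holders={T1,T4}
Step 6: signal(T1) -> count=0 queue=[] holders={T3,T4}
Step 7: wait(T1) -> count=0 queue=[T1] holders={T3,T4}
Step 8: wait(T2) -> count=0 queue=[T1,T2] holders={T3,T4}
Step 9: signal(T3) -> count=0 queue=[T2] holders={T1,T4}
Step 10: wait(T3) -> count=0 queue=[T2,T3] holders={T1,T4}
Step 11: signal(T4) -> count=0 queue=[T3] holders={T1,T2}
Step 12: wait(T4) -> count=0 queue=[T3,T4] holders={T1,T2}
Step 13: signal(T1) -> count=0 queue=[T4] holders={T2,T3}
Step 14: signal(T2) -> count=0 queue=[] holders={T3,T4}
Step 15: wait(T1) -> count=0 queue=[T1] holders={T3,T4}
Step 16: wait(T2) -> count=0 queue=[T1,T2] holders={T3,T4}
Step 17: signal(T4) -> count=0 queue=[T2] holders={T1,T3}
Final holders: T1,T3

Answer: T1,T3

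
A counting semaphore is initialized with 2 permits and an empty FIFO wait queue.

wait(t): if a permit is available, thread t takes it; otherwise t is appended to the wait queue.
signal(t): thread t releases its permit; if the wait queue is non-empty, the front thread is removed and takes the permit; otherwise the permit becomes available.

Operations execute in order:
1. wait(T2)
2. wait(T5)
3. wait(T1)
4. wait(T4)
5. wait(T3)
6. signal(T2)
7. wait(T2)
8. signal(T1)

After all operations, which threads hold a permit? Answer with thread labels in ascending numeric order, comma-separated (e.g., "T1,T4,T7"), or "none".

Step 1: wait(T2) -> count=1 queue=[] holders={T2}
Step 2: wait(T5) -> count=0 queue=[] holders={T2,T5}
Step 3: wait(T1) -> count=0 queue=[T1] holders={T2,T5}
Step 4: wait(T4) -> count=0 queue=[T1,T4] holders={T2,T5}
Step 5: wait(T3) -> count=0 queue=[T1,T4,T3] holders={T2,T5}
Step 6: signal(T2) -> count=0 queue=[T4,T3] holders={T1,T5}
Step 7: wait(T2) -> count=0 queue=[T4,T3,T2] holders={T1,T5}
Step 8: signal(T1) -> count=0 queue=[T3,T2] holders={T4,T5}
Final holders: T4,T5

Answer: T4,T5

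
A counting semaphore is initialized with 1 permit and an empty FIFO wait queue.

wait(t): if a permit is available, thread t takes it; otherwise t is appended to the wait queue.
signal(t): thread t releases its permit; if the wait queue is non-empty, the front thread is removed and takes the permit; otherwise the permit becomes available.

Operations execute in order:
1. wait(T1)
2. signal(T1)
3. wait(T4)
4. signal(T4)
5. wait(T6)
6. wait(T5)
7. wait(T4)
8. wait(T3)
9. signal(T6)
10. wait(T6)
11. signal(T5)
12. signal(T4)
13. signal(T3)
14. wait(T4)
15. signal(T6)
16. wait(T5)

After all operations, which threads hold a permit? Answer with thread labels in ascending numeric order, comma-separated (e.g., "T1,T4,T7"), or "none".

Answer: T4

Derivation:
Step 1: wait(T1) -> count=0 queue=[] holders={T1}
Step 2: signal(T1) -> count=1 queue=[] holders={none}
Step 3: wait(T4) -> count=0 queue=[] holders={T4}
Step 4: signal(T4) -> count=1 queue=[] holders={none}
Step 5: wait(T6) -> count=0 queue=[] holders={T6}
Step 6: wait(T5) -> count=0 queue=[T5] holders={T6}
Step 7: wait(T4) -> count=0 queue=[T5,T4] holders={T6}
Step 8: wait(T3) -> count=0 queue=[T5,T4,T3] holders={T6}
Step 9: signal(T6) -> count=0 queue=[T4,T3] holders={T5}
Step 10: wait(T6) -> count=0 queue=[T4,T3,T6] holders={T5}
Step 11: signal(T5) -> count=0 queue=[T3,T6] holders={T4}
Step 12: signal(T4) -> count=0 queue=[T6] holders={T3}
Step 13: signal(T3) -> count=0 queue=[] holders={T6}
Step 14: wait(T4) -> count=0 queue=[T4] holders={T6}
Step 15: signal(T6) -> count=0 queue=[] holders={T4}
Step 16: wait(T5) -> count=0 queue=[T5] holders={T4}
Final holders: T4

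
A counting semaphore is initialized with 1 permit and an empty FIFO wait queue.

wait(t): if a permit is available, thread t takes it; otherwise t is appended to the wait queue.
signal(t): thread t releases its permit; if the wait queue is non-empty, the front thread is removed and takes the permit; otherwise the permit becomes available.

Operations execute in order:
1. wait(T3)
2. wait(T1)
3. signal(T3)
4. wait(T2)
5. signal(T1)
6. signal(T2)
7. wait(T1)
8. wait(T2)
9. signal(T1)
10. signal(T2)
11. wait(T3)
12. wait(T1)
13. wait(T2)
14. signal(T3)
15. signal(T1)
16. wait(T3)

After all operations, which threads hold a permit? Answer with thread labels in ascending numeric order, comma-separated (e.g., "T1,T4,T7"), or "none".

Step 1: wait(T3) -> count=0 queue=[] holders={T3}
Step 2: wait(T1) -> count=0 queue=[T1] holders={T3}
Step 3: signal(T3) -> count=0 queue=[] holders={T1}
Step 4: wait(T2) -> count=0 queue=[T2] holders={T1}
Step 5: signal(T1) -> count=0 queue=[] holders={T2}
Step 6: signal(T2) -> count=1 queue=[] holders={none}
Step 7: wait(T1) -> count=0 queue=[] holders={T1}
Step 8: wait(T2) -> count=0 queue=[T2] holders={T1}
Step 9: signal(T1) -> count=0 queue=[] holders={T2}
Step 10: signal(T2) -> count=1 queue=[] holders={none}
Step 11: wait(T3) -> count=0 queue=[] holders={T3}
Step 12: wait(T1) -> count=0 queue=[T1] holders={T3}
Step 13: wait(T2) -> count=0 queue=[T1,T2] holders={T3}
Step 14: signal(T3) -> count=0 queue=[T2] holders={T1}
Step 15: signal(T1) -> count=0 queue=[] holders={T2}
Step 16: wait(T3) -> count=0 queue=[T3] holders={T2}
Final holders: T2

Answer: T2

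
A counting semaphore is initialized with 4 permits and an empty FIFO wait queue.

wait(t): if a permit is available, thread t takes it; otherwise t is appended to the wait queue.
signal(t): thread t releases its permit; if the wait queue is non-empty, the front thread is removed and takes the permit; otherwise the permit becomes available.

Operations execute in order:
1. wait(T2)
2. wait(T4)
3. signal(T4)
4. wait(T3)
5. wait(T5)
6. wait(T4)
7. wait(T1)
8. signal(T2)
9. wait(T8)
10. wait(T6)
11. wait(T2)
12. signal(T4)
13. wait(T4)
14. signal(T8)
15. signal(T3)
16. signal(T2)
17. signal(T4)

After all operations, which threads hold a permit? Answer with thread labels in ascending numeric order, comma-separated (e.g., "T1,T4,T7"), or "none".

Step 1: wait(T2) -> count=3 queue=[] holders={T2}
Step 2: wait(T4) -> count=2 queue=[] holders={T2,T4}
Step 3: signal(T4) -> count=3 queue=[] holders={T2}
Step 4: wait(T3) -> count=2 queue=[] holders={T2,T3}
Step 5: wait(T5) -> count=1 queue=[] holders={T2,T3,T5}
Step 6: wait(T4) -> count=0 queue=[] holders={T2,T3,T4,T5}
Step 7: wait(T1) -> count=0 queue=[T1] holders={T2,T3,T4,T5}
Step 8: signal(T2) -> count=0 queue=[] holders={T1,T3,T4,T5}
Step 9: wait(T8) -> count=0 queue=[T8] holders={T1,T3,T4,T5}
Step 10: wait(T6) -> count=0 queue=[T8,T6] holders={T1,T3,T4,T5}
Step 11: wait(T2) -> count=0 queue=[T8,T6,T2] holders={T1,T3,T4,T5}
Step 12: signal(T4) -> count=0 queue=[T6,T2] holders={T1,T3,T5,T8}
Step 13: wait(T4) -> count=0 queue=[T6,T2,T4] holders={T1,T3,T5,T8}
Step 14: signal(T8) -> count=0 queue=[T2,T4] holders={T1,T3,T5,T6}
Step 15: signal(T3) -> count=0 queue=[T4] holders={T1,T2,T5,T6}
Step 16: signal(T2) -> count=0 queue=[] holders={T1,T4,T5,T6}
Step 17: signal(T4) -> count=1 queue=[] holders={T1,T5,T6}
Final holders: T1,T5,T6

Answer: T1,T5,T6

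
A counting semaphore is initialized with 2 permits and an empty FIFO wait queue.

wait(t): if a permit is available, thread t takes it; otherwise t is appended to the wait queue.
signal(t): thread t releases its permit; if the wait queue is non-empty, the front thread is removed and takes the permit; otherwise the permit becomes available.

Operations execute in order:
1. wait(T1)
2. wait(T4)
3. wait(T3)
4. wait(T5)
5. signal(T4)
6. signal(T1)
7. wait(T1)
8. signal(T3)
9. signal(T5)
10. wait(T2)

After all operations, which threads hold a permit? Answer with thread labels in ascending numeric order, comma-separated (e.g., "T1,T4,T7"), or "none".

Answer: T1,T2

Derivation:
Step 1: wait(T1) -> count=1 queue=[] holders={T1}
Step 2: wait(T4) -> count=0 queue=[] holders={T1,T4}
Step 3: wait(T3) -> count=0 queue=[T3] holders={T1,T4}
Step 4: wait(T5) -> count=0 queue=[T3,T5] holders={T1,T4}
Step 5: signal(T4) -> count=0 queue=[T5] holders={T1,T3}
Step 6: signal(T1) -> count=0 queue=[] holders={T3,T5}
Step 7: wait(T1) -> count=0 queue=[T1] holders={T3,T5}
Step 8: signal(T3) -> count=0 queue=[] holders={T1,T5}
Step 9: signal(T5) -> count=1 queue=[] holders={T1}
Step 10: wait(T2) -> count=0 queue=[] holders={T1,T2}
Final holders: T1,T2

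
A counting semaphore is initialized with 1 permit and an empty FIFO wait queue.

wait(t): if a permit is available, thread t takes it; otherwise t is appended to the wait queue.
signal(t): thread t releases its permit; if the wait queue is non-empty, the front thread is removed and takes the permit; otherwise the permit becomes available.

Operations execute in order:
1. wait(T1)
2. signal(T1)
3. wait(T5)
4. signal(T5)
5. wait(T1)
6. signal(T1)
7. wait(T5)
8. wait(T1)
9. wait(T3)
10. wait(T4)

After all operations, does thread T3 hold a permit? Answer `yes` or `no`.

Answer: no

Derivation:
Step 1: wait(T1) -> count=0 queue=[] holders={T1}
Step 2: signal(T1) -> count=1 queue=[] holders={none}
Step 3: wait(T5) -> count=0 queue=[] holders={T5}
Step 4: signal(T5) -> count=1 queue=[] holders={none}
Step 5: wait(T1) -> count=0 queue=[] holders={T1}
Step 6: signal(T1) -> count=1 queue=[] holders={none}
Step 7: wait(T5) -> count=0 queue=[] holders={T5}
Step 8: wait(T1) -> count=0 queue=[T1] holders={T5}
Step 9: wait(T3) -> count=0 queue=[T1,T3] holders={T5}
Step 10: wait(T4) -> count=0 queue=[T1,T3,T4] holders={T5}
Final holders: {T5} -> T3 not in holders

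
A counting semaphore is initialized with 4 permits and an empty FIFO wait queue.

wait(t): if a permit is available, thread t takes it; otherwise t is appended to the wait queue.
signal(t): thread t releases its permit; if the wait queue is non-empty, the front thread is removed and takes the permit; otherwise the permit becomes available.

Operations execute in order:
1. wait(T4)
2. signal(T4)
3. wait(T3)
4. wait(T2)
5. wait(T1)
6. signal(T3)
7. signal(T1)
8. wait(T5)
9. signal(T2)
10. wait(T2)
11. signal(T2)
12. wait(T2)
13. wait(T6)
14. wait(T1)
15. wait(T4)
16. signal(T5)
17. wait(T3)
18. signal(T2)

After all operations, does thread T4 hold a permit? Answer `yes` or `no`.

Step 1: wait(T4) -> count=3 queue=[] holders={T4}
Step 2: signal(T4) -> count=4 queue=[] holders={none}
Step 3: wait(T3) -> count=3 queue=[] holders={T3}
Step 4: wait(T2) -> count=2 queue=[] holders={T2,T3}
Step 5: wait(T1) -> count=1 queue=[] holders={T1,T2,T3}
Step 6: signal(T3) -> count=2 queue=[] holders={T1,T2}
Step 7: signal(T1) -> count=3 queue=[] holders={T2}
Step 8: wait(T5) -> count=2 queue=[] holders={T2,T5}
Step 9: signal(T2) -> count=3 queue=[] holders={T5}
Step 10: wait(T2) -> count=2 queue=[] holders={T2,T5}
Step 11: signal(T2) -> count=3 queue=[] holders={T5}
Step 12: wait(T2) -> count=2 queue=[] holders={T2,T5}
Step 13: wait(T6) -> count=1 queue=[] holders={T2,T5,T6}
Step 14: wait(T1) -> count=0 queue=[] holders={T1,T2,T5,T6}
Step 15: wait(T4) -> count=0 queue=[T4] holders={T1,T2,T5,T6}
Step 16: signal(T5) -> count=0 queue=[] holders={T1,T2,T4,T6}
Step 17: wait(T3) -> count=0 queue=[T3] holders={T1,T2,T4,T6}
Step 18: signal(T2) -> count=0 queue=[] holders={T1,T3,T4,T6}
Final holders: {T1,T3,T4,T6} -> T4 in holders

Answer: yes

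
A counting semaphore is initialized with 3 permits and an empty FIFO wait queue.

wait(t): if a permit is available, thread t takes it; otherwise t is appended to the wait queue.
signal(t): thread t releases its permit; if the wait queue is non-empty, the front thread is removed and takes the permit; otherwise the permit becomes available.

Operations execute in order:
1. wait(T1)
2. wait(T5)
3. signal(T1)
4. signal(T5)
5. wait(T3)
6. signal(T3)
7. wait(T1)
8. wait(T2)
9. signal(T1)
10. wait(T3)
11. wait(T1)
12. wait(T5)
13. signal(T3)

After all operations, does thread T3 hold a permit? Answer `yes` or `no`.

Step 1: wait(T1) -> count=2 queue=[] holders={T1}
Step 2: wait(T5) -> count=1 queue=[] holders={T1,T5}
Step 3: signal(T1) -> count=2 queue=[] holders={T5}
Step 4: signal(T5) -> count=3 queue=[] holders={none}
Step 5: wait(T3) -> count=2 queue=[] holders={T3}
Step 6: signal(T3) -> count=3 queue=[] holders={none}
Step 7: wait(T1) -> count=2 queue=[] holders={T1}
Step 8: wait(T2) -> count=1 queue=[] holders={T1,T2}
Step 9: signal(T1) -> count=2 queue=[] holders={T2}
Step 10: wait(T3) -> count=1 queue=[] holders={T2,T3}
Step 11: wait(T1) -> count=0 queue=[] holders={T1,T2,T3}
Step 12: wait(T5) -> count=0 queue=[T5] holders={T1,T2,T3}
Step 13: signal(T3) -> count=0 queue=[] holders={T1,T2,T5}
Final holders: {T1,T2,T5} -> T3 not in holders

Answer: no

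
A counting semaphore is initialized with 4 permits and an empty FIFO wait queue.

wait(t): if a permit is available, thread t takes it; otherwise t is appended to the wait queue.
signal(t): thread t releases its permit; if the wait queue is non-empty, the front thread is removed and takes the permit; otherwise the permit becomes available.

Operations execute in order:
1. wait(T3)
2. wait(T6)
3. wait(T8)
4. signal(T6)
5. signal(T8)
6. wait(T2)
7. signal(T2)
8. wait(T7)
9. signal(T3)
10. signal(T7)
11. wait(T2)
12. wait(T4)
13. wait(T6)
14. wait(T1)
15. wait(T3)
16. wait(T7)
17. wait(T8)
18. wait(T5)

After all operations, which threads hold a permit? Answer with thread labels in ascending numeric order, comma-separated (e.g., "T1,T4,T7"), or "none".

Answer: T1,T2,T4,T6

Derivation:
Step 1: wait(T3) -> count=3 queue=[] holders={T3}
Step 2: wait(T6) -> count=2 queue=[] holders={T3,T6}
Step 3: wait(T8) -> count=1 queue=[] holders={T3,T6,T8}
Step 4: signal(T6) -> count=2 queue=[] holders={T3,T8}
Step 5: signal(T8) -> count=3 queue=[] holders={T3}
Step 6: wait(T2) -> count=2 queue=[] holders={T2,T3}
Step 7: signal(T2) -> count=3 queue=[] holders={T3}
Step 8: wait(T7) -> count=2 queue=[] holders={T3,T7}
Step 9: signal(T3) -> count=3 queue=[] holders={T7}
Step 10: signal(T7) -> count=4 queue=[] holders={none}
Step 11: wait(T2) -> count=3 queue=[] holders={T2}
Step 12: wait(T4) -> count=2 queue=[] holders={T2,T4}
Step 13: wait(T6) -> count=1 queue=[] holders={T2,T4,T6}
Step 14: wait(T1) -> count=0 queue=[] holders={T1,T2,T4,T6}
Step 15: wait(T3) -> count=0 queue=[T3] holders={T1,T2,T4,T6}
Step 16: wait(T7) -> count=0 queue=[T3,T7] holders={T1,T2,T4,T6}
Step 17: wait(T8) -> count=0 queue=[T3,T7,T8] holders={T1,T2,T4,T6}
Step 18: wait(T5) -> count=0 queue=[T3,T7,T8,T5] holders={T1,T2,T4,T6}
Final holders: T1,T2,T4,T6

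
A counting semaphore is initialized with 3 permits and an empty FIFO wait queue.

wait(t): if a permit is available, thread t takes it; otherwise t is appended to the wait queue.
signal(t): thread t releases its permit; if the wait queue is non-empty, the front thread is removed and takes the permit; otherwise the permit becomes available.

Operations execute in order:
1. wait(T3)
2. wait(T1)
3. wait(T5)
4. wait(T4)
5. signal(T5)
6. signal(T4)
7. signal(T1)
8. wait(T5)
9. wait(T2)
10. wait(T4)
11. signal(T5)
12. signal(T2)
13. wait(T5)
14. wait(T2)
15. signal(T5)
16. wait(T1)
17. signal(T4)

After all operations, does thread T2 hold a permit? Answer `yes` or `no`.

Answer: yes

Derivation:
Step 1: wait(T3) -> count=2 queue=[] holders={T3}
Step 2: wait(T1) -> count=1 queue=[] holders={T1,T3}
Step 3: wait(T5) -> count=0 queue=[] holders={T1,T3,T5}
Step 4: wait(T4) -> count=0 queue=[T4] holders={T1,T3,T5}
Step 5: signal(T5) -> count=0 queue=[] holders={T1,T3,T4}
Step 6: signal(T4) -> count=1 queue=[] holders={T1,T3}
Step 7: signal(T1) -> count=2 queue=[] holders={T3}
Step 8: wait(T5) -> count=1 queue=[] holders={T3,T5}
Step 9: wait(T2) -> count=0 queue=[] holders={T2,T3,T5}
Step 10: wait(T4) -> count=0 queue=[T4] holders={T2,T3,T5}
Step 11: signal(T5) -> count=0 queue=[] holders={T2,T3,T4}
Step 12: signal(T2) -> count=1 queue=[] holders={T3,T4}
Step 13: wait(T5) -> count=0 queue=[] holders={T3,T4,T5}
Step 14: wait(T2) -> count=0 queue=[T2] holders={T3,T4,T5}
Step 15: signal(T5) -> count=0 queue=[] holders={T2,T3,T4}
Step 16: wait(T1) -> count=0 queue=[T1] holders={T2,T3,T4}
Step 17: signal(T4) -> count=0 queue=[] holders={T1,T2,T3}
Final holders: {T1,T2,T3} -> T2 in holders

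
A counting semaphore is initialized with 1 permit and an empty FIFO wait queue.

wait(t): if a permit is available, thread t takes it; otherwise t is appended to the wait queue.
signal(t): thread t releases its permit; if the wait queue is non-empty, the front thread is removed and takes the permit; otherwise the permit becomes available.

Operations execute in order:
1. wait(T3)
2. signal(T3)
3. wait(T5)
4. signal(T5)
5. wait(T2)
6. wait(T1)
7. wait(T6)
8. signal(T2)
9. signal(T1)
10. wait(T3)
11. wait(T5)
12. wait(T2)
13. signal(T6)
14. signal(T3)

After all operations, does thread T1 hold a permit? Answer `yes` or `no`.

Step 1: wait(T3) -> count=0 queue=[] holders={T3}
Step 2: signal(T3) -> count=1 queue=[] holders={none}
Step 3: wait(T5) -> count=0 queue=[] holders={T5}
Step 4: signal(T5) -> count=1 queue=[] holders={none}
Step 5: wait(T2) -> count=0 queue=[] holders={T2}
Step 6: wait(T1) -> count=0 queue=[T1] holders={T2}
Step 7: wait(T6) -> count=0 queue=[T1,T6] holders={T2}
Step 8: signal(T2) -> count=0 queue=[T6] holders={T1}
Step 9: signal(T1) -> count=0 queue=[] holders={T6}
Step 10: wait(T3) -> count=0 queue=[T3] holders={T6}
Step 11: wait(T5) -> count=0 queue=[T3,T5] holders={T6}
Step 12: wait(T2) -> count=0 queue=[T3,T5,T2] holders={T6}
Step 13: signal(T6) -> count=0 queue=[T5,T2] holders={T3}
Step 14: signal(T3) -> count=0 queue=[T2] holders={T5}
Final holders: {T5} -> T1 not in holders

Answer: no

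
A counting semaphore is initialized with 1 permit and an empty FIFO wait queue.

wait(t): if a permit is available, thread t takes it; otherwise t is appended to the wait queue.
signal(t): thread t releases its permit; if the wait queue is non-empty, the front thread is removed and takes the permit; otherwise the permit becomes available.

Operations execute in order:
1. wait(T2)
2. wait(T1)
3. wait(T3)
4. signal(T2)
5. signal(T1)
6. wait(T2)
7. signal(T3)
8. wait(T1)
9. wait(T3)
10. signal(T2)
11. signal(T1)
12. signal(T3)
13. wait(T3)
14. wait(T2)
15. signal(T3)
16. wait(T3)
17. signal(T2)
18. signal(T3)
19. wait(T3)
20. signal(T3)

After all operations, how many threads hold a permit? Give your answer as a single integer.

Step 1: wait(T2) -> count=0 queue=[] holders={T2}
Step 2: wait(T1) -> count=0 queue=[T1] holders={T2}
Step 3: wait(T3) -> count=0 queue=[T1,T3] holders={T2}
Step 4: signal(T2) -> count=0 queue=[T3] holders={T1}
Step 5: signal(T1) -> count=0 queue=[] holders={T3}
Step 6: wait(T2) -> count=0 queue=[T2] holders={T3}
Step 7: signal(T3) -> count=0 queue=[] holders={T2}
Step 8: wait(T1) -> count=0 queue=[T1] holders={T2}
Step 9: wait(T3) -> count=0 queue=[T1,T3] holders={T2}
Step 10: signal(T2) -> count=0 queue=[T3] holders={T1}
Step 11: signal(T1) -> count=0 queue=[] holders={T3}
Step 12: signal(T3) -> count=1 queue=[] holders={none}
Step 13: wait(T3) -> count=0 queue=[] holders={T3}
Step 14: wait(T2) -> count=0 queue=[T2] holders={T3}
Step 15: signal(T3) -> count=0 queue=[] holders={T2}
Step 16: wait(T3) -> count=0 queue=[T3] holders={T2}
Step 17: signal(T2) -> count=0 queue=[] holders={T3}
Step 18: signal(T3) -> count=1 queue=[] holders={none}
Step 19: wait(T3) -> count=0 queue=[] holders={T3}
Step 20: signal(T3) -> count=1 queue=[] holders={none}
Final holders: {none} -> 0 thread(s)

Answer: 0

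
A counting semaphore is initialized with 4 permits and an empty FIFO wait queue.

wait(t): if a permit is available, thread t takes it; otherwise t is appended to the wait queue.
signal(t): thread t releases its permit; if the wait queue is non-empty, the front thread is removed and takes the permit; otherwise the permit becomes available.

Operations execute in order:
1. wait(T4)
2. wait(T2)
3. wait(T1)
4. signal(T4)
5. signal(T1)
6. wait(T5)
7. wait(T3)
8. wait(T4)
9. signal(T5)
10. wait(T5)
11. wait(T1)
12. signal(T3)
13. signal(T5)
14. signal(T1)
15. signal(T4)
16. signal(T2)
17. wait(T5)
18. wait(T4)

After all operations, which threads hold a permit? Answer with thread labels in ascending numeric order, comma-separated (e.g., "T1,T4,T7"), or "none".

Answer: T4,T5

Derivation:
Step 1: wait(T4) -> count=3 queue=[] holders={T4}
Step 2: wait(T2) -> count=2 queue=[] holders={T2,T4}
Step 3: wait(T1) -> count=1 queue=[] holders={T1,T2,T4}
Step 4: signal(T4) -> count=2 queue=[] holders={T1,T2}
Step 5: signal(T1) -> count=3 queue=[] holders={T2}
Step 6: wait(T5) -> count=2 queue=[] holders={T2,T5}
Step 7: wait(T3) -> count=1 queue=[] holders={T2,T3,T5}
Step 8: wait(T4) -> count=0 queue=[] holders={T2,T3,T4,T5}
Step 9: signal(T5) -> count=1 queue=[] holders={T2,T3,T4}
Step 10: wait(T5) -> count=0 queue=[] holders={T2,T3,T4,T5}
Step 11: wait(T1) -> count=0 queue=[T1] holders={T2,T3,T4,T5}
Step 12: signal(T3) -> count=0 queue=[] holders={T1,T2,T4,T5}
Step 13: signal(T5) -> count=1 queue=[] holders={T1,T2,T4}
Step 14: signal(T1) -> count=2 queue=[] holders={T2,T4}
Step 15: signal(T4) -> count=3 queue=[] holders={T2}
Step 16: signal(T2) -> count=4 queue=[] holders={none}
Step 17: wait(T5) -> count=3 queue=[] holders={T5}
Step 18: wait(T4) -> count=2 queue=[] holders={T4,T5}
Final holders: T4,T5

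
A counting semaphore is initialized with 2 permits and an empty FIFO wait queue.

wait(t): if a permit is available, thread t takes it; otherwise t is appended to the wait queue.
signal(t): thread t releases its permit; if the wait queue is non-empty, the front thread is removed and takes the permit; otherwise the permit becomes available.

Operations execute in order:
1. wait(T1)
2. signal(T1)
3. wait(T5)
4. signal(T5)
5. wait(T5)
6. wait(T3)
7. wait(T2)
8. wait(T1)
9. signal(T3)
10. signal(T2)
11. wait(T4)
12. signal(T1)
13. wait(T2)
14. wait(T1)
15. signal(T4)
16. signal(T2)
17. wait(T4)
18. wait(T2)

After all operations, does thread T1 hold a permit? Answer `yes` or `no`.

Step 1: wait(T1) -> count=1 queue=[] holders={T1}
Step 2: signal(T1) -> count=2 queue=[] holders={none}
Step 3: wait(T5) -> count=1 queue=[] holders={T5}
Step 4: signal(T5) -> count=2 queue=[] holders={none}
Step 5: wait(T5) -> count=1 queue=[] holders={T5}
Step 6: wait(T3) -> count=0 queue=[] holders={T3,T5}
Step 7: wait(T2) -> count=0 queue=[T2] holders={T3,T5}
Step 8: wait(T1) -> count=0 queue=[T2,T1] holders={T3,T5}
Step 9: signal(T3) -> count=0 queue=[T1] holders={T2,T5}
Step 10: signal(T2) -> count=0 queue=[] holders={T1,T5}
Step 11: wait(T4) -> count=0 queue=[T4] holders={T1,T5}
Step 12: signal(T1) -> count=0 queue=[] holders={T4,T5}
Step 13: wait(T2) -> count=0 queue=[T2] holders={T4,T5}
Step 14: wait(T1) -> count=0 queue=[T2,T1] holders={T4,T5}
Step 15: signal(T4) -> count=0 queue=[T1] holders={T2,T5}
Step 16: signal(T2) -> count=0 queue=[] holders={T1,T5}
Step 17: wait(T4) -> count=0 queue=[T4] holders={T1,T5}
Step 18: wait(T2) -> count=0 queue=[T4,T2] holders={T1,T5}
Final holders: {T1,T5} -> T1 in holders

Answer: yes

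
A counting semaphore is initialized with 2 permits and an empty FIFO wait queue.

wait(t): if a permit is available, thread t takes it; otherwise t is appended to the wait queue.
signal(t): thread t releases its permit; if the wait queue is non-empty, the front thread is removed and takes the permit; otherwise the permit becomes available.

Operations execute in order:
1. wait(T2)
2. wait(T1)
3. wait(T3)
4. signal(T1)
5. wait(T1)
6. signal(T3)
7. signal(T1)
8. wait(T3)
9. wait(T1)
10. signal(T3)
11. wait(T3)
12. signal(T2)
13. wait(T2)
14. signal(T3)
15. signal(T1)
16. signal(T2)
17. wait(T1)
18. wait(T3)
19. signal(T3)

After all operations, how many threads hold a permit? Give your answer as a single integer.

Answer: 1

Derivation:
Step 1: wait(T2) -> count=1 queue=[] holders={T2}
Step 2: wait(T1) -> count=0 queue=[] holders={T1,T2}
Step 3: wait(T3) -> count=0 queue=[T3] holders={T1,T2}
Step 4: signal(T1) -> count=0 queue=[] holders={T2,T3}
Step 5: wait(T1) -> count=0 queue=[T1] holders={T2,T3}
Step 6: signal(T3) -> count=0 queue=[] holders={T1,T2}
Step 7: signal(T1) -> count=1 queue=[] holders={T2}
Step 8: wait(T3) -> count=0 queue=[] holders={T2,T3}
Step 9: wait(T1) -> count=0 queue=[T1] holders={T2,T3}
Step 10: signal(T3) -> count=0 queue=[] holders={T1,T2}
Step 11: wait(T3) -> count=0 queue=[T3] holders={T1,T2}
Step 12: signal(T2) -> count=0 queue=[] holders={T1,T3}
Step 13: wait(T2) -> count=0 queue=[T2] holders={T1,T3}
Step 14: signal(T3) -> count=0 queue=[] holders={T1,T2}
Step 15: signal(T1) -> count=1 queue=[] holders={T2}
Step 16: signal(T2) -> count=2 queue=[] holders={none}
Step 17: wait(T1) -> count=1 queue=[] holders={T1}
Step 18: wait(T3) -> count=0 queue=[] holders={T1,T3}
Step 19: signal(T3) -> count=1 queue=[] holders={T1}
Final holders: {T1} -> 1 thread(s)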